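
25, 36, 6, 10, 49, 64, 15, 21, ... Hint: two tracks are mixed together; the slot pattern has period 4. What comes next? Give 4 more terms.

Reading positions in blocks of 4 reveals the pattern AABB — 2 tracks woven together.
Stream A: 25, 36, 49, 64. The squares 5², 6², 7², ….
Stream B: 6, 10, 15, 21. Triangular numbers starting at T_3.
The 9th slot belongs to stream A; its 5th term is 81.
Position 10 falls in stream A as its term 6, giving 100.
Term 11 comes from stream B (its 5th entry): 28.
Position 12 → stream B, term 6 = 36.

81, 100, 28, 36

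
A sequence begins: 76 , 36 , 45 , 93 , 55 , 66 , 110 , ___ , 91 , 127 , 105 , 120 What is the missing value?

Positions follow the repeating pattern ABB; grouping by letter gives 2 tracks.
Track A: 76, 93, 110, 127 (linear: a_n = 59 + 17·n).
Track B: 36, 45, 55, 66, ?, 91, 105, 120 (the triangular numbers T_8, T_9, …).
Track B's pattern makes the blank 78.

78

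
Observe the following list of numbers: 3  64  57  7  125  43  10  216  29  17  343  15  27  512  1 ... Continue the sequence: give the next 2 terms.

Read the sequence 3 terms at a time; column i is its own pattern.
Stream A: 3, 7, 10, 17, 27 (a Fibonacci-like recurrence a_n = a_{n-1} + a_{n-2}).
Stream B: 64, 125, 216, 343, 512 (the cubes 4³, 5³, 6³, …).
Stream C: 57, 43, 29, 15, 1 (arithmetic with common difference −14).
The 16th slot belongs to stream A; its 6th term is 44.
The 17th slot belongs to stream B; its 6th term is 729.

44, 729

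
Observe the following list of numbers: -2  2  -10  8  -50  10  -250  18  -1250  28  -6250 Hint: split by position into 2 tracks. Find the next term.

Taking every 2nd term gives 2 separate tracks.
Stream A: -2, -10, -50, -250, -1250, -6250. Geometric, ×5 each step.
Stream B: 2, 8, 10, 18, 28. Fibonacci-style (each term is the sum of the two before it).
Term 12 comes from stream B (its 6th entry): 46.

46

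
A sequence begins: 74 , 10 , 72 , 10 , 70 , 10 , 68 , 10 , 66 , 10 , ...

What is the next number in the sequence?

64

Taking every 2nd term gives 2 separate tracks.
Stream A: 74, 72, 70, 68, 66. Arithmetic with common difference −2.
Stream B: 10, 10, 10, 10, 10. Constant 10.
Term 11 comes from stream A (its 6th entry): 64.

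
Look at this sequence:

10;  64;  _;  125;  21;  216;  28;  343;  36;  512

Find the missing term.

15

Odd-indexed and even-indexed terms follow separate rules.
Track A: 10, ?, 21, 28, 36. The triangular numbers T_4, T_5, ….
Track B: 64, 125, 216, 343, 512. Consecutive cubes n³ from n = 4.
Filling track A at index 2 by its rule yields 15.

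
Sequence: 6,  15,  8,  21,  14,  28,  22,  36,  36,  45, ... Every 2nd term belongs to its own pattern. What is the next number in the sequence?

The terms cycle through 2 interleaved subsequences.
Track A = 6, 8, 14, 22, 36: Fibonacci-style (each term is the sum of the two before it).
Track B = 15, 21, 28, 36, 45: triangular numbers starting at T_5.
Position 11 falls in track A as its term 6, giving 58.

58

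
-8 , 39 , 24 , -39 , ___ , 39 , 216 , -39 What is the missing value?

Taking every 2nd term gives 2 separate tracks.
Track A: -8, 24, ?, 216. Multiplying by -3 each time.
Track B: 39, -39, 39, -39. Alternating ±39.
So the missing entry in track A is -72.

-72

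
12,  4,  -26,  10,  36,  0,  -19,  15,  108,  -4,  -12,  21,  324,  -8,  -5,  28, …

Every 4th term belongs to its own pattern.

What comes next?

Taking every 4th term gives 4 separate tracks.
Stream A: 12, 36, 108, 324. Geometric with ratio 3.
Stream B: 4, 0, -4, -8. Subtracting 4 each time.
Stream C: -26, -19, -12, -5. Adding 7 each time.
Stream D: 10, 15, 21, 28. Triangular numbers n(n+1)/2 for n = 4, 5, ….
Position 17 → stream A, term 5 = 972.

972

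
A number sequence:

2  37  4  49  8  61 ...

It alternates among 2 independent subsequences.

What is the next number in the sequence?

16

Positions 1, 3, 5, … form one subsequence and positions 2, 4, 6, … form another.
Track A = 2, 4, 8: geometric with ratio 2.
Track B = 37, 49, 61: adding 12 each time.
Position 7 → track A, term 4 = 16.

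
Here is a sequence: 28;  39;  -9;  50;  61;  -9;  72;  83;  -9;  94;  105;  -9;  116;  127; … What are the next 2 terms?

Positions follow the repeating pattern AAB; grouping by letter gives 2 tracks.
Subsequence A is 28, 39, 50, 61, 72, 83, 94, 105, 116, 127, which is linear: a_n = 17 + 11·n.
Subsequence B is -9, -9, -9, -9, which is constant -9.
Position 15 falls in subsequence B as its term 5, giving -9.
The 16th slot belongs to subsequence A; its 11th term is 138.

-9, 138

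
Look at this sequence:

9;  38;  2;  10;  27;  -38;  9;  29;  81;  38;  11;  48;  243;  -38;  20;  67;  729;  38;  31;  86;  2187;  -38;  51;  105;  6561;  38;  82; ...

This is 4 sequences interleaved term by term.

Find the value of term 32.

143

Read the sequence 4 terms at a time; column i is its own pattern.
Track A: 9, 27, 81, 243, 729, 2187, 6561 — powers of 3.
Track B: 38, -38, 38, -38, 38, -38, 38 — oscillating between 38 and -38.
Track C: 2, 9, 11, 20, 31, 51, 82 — Fibonacci-style (each term is the sum of the two before it).
Track D: 10, 29, 48, 67, 86, 105 — arithmetic, step +19.
Position 32 → track D, term 8 = 143.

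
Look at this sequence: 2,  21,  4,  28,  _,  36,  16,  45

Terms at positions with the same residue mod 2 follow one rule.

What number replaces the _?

8

Odd-indexed and even-indexed terms follow separate rules.
Stream A: 2, 4, ?, 16. Geometric with ratio 2.
Stream B: 21, 28, 36, 45. Triangular numbers n(n+1)/2 for n = 6, 7, ….
Filling stream A at index 3 by its rule yields 8.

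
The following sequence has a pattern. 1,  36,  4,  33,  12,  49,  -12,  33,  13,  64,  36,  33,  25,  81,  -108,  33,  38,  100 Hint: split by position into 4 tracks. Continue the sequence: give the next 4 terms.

324, 33, 63, 121

Read the sequence 4 terms at a time; column i is its own pattern.
Stream A: 1, 12, 13, 25, 38. Each term equals the sum of the previous two.
Stream B: 36, 49, 64, 81, 100. Consecutive squares n² from n = 6.
Stream C: 4, -12, 36, -108. Geometric with ratio -3.
Stream D: 33, 33, 33, 33. Always 33.
Term 19 comes from stream C (its 5th entry): 324.
Term 20 comes from stream D (its 5th entry): 33.
Position 21 falls in stream A as its term 6, giving 63.
The 22nd slot belongs to stream B; its 6th term is 121.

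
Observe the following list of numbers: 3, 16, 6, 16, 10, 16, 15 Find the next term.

16

Odd-indexed and even-indexed terms follow separate rules.
Track A: 3, 6, 10, 15. The triangular numbers T_2, T_3, ….
Track B: 16, 16, 16. Constant 16.
Position 8 falls in track B as its term 4, giving 16.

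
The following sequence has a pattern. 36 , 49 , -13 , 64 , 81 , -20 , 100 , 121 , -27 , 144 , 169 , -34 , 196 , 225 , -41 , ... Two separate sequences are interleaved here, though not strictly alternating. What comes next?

Positions follow the repeating pattern AAB; grouping by letter gives 2 tracks.
Subsequence A: 36, 49, 64, 81, 100, 121, 144, 169, 196, 225. The squares 6², 7², 8², ….
Subsequence B: -13, -20, -27, -34, -41. Arithmetic, step −7.
Position 16 falls in subsequence A as its term 11, giving 256.

256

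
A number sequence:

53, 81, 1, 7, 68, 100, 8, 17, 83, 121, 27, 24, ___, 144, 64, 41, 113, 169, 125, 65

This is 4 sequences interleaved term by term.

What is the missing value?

98

Split by position mod 4 into 4 tracks.
Track A: 53, 68, 83, ?, 113. Linear: a_n = 38 + 15·n.
Track B: 81, 100, 121, 144, 169. Perfect squares starting at 9².
Track C: 1, 8, 27, 64, 125. The cubes 1³, 2³, 3³, ….
Track D: 7, 17, 24, 41, 65. A Fibonacci-like recurrence a_n = a_{n-1} + a_{n-2}.
Filling track A at index 4 by its rule yields 98.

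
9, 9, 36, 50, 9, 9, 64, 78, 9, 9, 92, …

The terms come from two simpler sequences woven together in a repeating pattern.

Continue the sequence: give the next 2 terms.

106, 9

The slot pattern repeats as AABB (period 4), so there are 2 interleaved tracks.
Track A: 9, 9, 9, 9, 9, 9. Always 9.
Track B: 36, 50, 64, 78, 92. Arithmetic, step +14.
Position 12 falls in track B as its term 6, giving 106.
The 13th slot belongs to track A; its 7th term is 9.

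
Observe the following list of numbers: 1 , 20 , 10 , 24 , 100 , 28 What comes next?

Odd-indexed and even-indexed terms follow separate rules.
Subsequence A: 1, 10, 100 — powers of 10.
Subsequence B: 20, 24, 28 — adding 4 each time.
Position 7 falls in subsequence A as its term 4, giving 1000.

1000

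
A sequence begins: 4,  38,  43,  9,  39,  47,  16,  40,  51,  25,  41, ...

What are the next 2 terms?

55, 36

The terms cycle through 3 interleaved subsequences.
Subsequence A is 4, 9, 16, 25, which is perfect squares starting at 2².
Subsequence B is 38, 39, 40, 41, which is arithmetic with common difference +1.
Subsequence C is 43, 47, 51, which is arithmetic with common difference +4.
The 12th slot belongs to subsequence C; its 4th term is 55.
Position 13 falls in subsequence A as its term 5, giving 36.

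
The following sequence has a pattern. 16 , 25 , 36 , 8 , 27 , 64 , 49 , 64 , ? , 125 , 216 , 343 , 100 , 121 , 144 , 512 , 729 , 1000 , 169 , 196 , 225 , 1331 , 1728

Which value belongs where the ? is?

The slot pattern repeats as AAABBB (period 6), so there are 2 interleaved tracks.
Subsequence A is 16, 25, 36, 49, 64, ?, 100, 121, 144, 169, 196, 225, which is consecutive squares n² from n = 4.
Subsequence B is 8, 27, 64, 125, 216, 343, 512, 729, 1000, 1331, 1728, which is consecutive cubes n³ from n = 2.
The gap is subsequence A's term 6; the rule gives 81.

81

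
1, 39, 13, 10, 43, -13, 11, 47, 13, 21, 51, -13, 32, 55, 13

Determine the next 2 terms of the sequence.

53, 59

Read the sequence 3 terms at a time; column i is its own pattern.
Stream A = 1, 10, 11, 21, 32: a Fibonacci-like recurrence a_n = a_{n-1} + a_{n-2}.
Stream B = 39, 43, 47, 51, 55: arithmetic, step +4.
Stream C = 13, -13, 13, -13, 13: the oscillation 13·(−1)^(n+1).
The 16th slot belongs to stream A; its 6th term is 53.
Term 17 comes from stream B (its 6th entry): 59.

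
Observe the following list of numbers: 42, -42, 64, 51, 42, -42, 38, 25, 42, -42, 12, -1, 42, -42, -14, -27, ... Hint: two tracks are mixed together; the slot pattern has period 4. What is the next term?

42

Positions follow the repeating pattern AABB; grouping by letter gives 2 tracks.
Stream A: 42, -42, 42, -42, 42, -42, 42, -42 (the oscillation 42·(−1)^(n+1)).
Stream B: 64, 51, 38, 25, 12, -1, -14, -27 (arithmetic, step −13).
Position 17 falls in stream A as its term 9, giving 42.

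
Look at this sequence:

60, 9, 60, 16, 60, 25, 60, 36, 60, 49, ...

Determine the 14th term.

Split by position mod 2 into 2 tracks.
Stream A: 60, 60, 60, 60, 60. The constant sequence 60.
Stream B: 9, 16, 25, 36, 49. The squares 3², 4², 5², ….
The 14th slot belongs to stream B; its 7th term is 81.

81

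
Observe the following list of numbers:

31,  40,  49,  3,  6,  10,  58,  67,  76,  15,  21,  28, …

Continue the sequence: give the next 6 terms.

85, 94, 103, 36, 45, 55

Reading positions in blocks of 6 reveals the pattern AAABBB — 2 tracks woven together.
Track A: 31, 40, 49, 58, 67, 76. Arithmetic with common difference +9.
Track B: 3, 6, 10, 15, 21, 28. The triangular numbers T_2, T_3, ….
Position 13 falls in track A as its term 7, giving 85.
The 14th slot belongs to track A; its 8th term is 94.
The 15th slot belongs to track A; its 9th term is 103.
Position 16 → track B, term 7 = 36.
The 17th slot belongs to track B; its 8th term is 45.
The 18th slot belongs to track B; its 9th term is 55.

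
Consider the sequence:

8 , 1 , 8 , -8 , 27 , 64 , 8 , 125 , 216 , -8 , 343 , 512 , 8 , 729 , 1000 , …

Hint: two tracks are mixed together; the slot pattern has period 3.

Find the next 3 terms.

The slot pattern repeats as ABB (period 3), so there are 2 interleaved tracks.
Stream A = 8, -8, 8, -8, 8: the oscillation 8·(−1)^(n+1).
Stream B = 1, 8, 27, 64, 125, 216, 343, 512, 729, 1000: perfect cubes starting at 1³.
Term 16 comes from stream A (its 6th entry): -8.
Term 17 comes from stream B (its 11th entry): 1331.
The 18th slot belongs to stream B; its 12th term is 1728.

-8, 1331, 1728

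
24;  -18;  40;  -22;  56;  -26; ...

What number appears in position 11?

Taking every 2nd term gives 2 separate tracks.
Track A: 24, 40, 56 (arithmetic, step +16).
Track B: -18, -22, -26 (linear: a_n = -14 − 4·n).
Position 11 → track A, term 6 = 104.

104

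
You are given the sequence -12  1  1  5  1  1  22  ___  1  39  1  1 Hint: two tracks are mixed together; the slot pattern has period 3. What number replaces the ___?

Positions follow the repeating pattern ABB; grouping by letter gives 2 tracks.
Track A is -12, 5, 22, 39, which is arithmetic, step +17.
Track B is 1, 1, 1, 1, ?, 1, 1, 1, which is the constant sequence 1.
Track B's pattern makes the blank 1.

1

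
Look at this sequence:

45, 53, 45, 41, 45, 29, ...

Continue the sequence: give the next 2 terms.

45, 17

Odd-indexed and even-indexed terms follow separate rules.
Track A: 45, 45, 45 — the constant sequence 45.
Track B: 53, 41, 29 — arithmetic, step −12.
Position 7 falls in track A as its term 4, giving 45.
Position 8 falls in track B as its term 4, giving 17.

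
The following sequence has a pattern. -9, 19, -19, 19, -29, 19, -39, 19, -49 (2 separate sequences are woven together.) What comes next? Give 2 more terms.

19, -59

Split by position mod 2 into 2 tracks.
Subsequence A: -9, -19, -29, -39, -49 (arithmetic with common difference −10).
Subsequence B: 19, 19, 19, 19 (constant 19).
The 10th slot belongs to subsequence B; its 5th term is 19.
Position 11 → subsequence A, term 6 = -59.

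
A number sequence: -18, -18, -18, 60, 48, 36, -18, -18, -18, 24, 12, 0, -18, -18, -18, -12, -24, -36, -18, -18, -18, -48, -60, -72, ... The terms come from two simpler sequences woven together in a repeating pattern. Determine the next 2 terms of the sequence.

The slot pattern repeats as AAABBB (period 6), so there are 2 interleaved tracks.
Subsequence A: -18, -18, -18, -18, -18, -18, -18, -18, -18, -18, -18, -18. Constant -18.
Subsequence B: 60, 48, 36, 24, 12, 0, -12, -24, -36, -48, -60, -72. Linear: a_n = 72 − 12·n.
Term 25 comes from subsequence A (its 13th entry): -18.
Position 26 → subsequence A, term 14 = -18.

-18, -18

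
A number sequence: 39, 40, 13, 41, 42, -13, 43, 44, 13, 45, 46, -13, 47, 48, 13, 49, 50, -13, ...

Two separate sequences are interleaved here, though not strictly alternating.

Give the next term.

Positions follow the repeating pattern AAB; grouping by letter gives 2 tracks.
Track A is 39, 40, 41, 42, 43, 44, 45, 46, 47, 48, 49, 50, which is arithmetic with common difference +1.
Track B is 13, -13, 13, -13, 13, -13, which is oscillating between 13 and -13.
Term 19 comes from track A (its 13th entry): 51.

51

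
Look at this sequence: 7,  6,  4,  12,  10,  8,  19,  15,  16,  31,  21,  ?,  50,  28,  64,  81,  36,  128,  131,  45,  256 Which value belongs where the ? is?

32

Taking every 3rd term gives 3 separate tracks.
Subsequence A: 7, 12, 19, 31, 50, 81, 131. A Fibonacci-like recurrence a_n = a_{n-1} + a_{n-2}.
Subsequence B: 6, 10, 15, 21, 28, 36, 45. Triangular numbers starting at T_3.
Subsequence C: 4, 8, 16, ?, 64, 128, 256. Successive powers of 2.
Filling subsequence C at index 4 by its rule yields 32.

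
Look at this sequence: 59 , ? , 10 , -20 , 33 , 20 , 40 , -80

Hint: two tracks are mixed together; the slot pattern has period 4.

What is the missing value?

46

Reading positions in blocks of 4 reveals the pattern AABB — 2 tracks woven together.
Track A = 59, ?, 33, 20: arithmetic with common difference −13.
Track B = 10, -20, 40, -80: multiplying by -2 each time.
The gap is track A's term 2; the rule gives 46.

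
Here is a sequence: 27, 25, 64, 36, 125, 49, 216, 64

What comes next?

343

The terms cycle through 2 interleaved subsequences.
Stream A = 27, 64, 125, 216: the cubes 3³, 4³, 5³, ….
Stream B = 25, 36, 49, 64: perfect squares starting at 5².
Position 9 falls in stream A as its term 5, giving 343.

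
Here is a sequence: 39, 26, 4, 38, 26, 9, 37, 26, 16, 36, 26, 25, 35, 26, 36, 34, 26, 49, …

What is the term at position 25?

Taking every 3rd term gives 3 separate tracks.
Track A = 39, 38, 37, 36, 35, 34: arithmetic, step −1.
Track B = 26, 26, 26, 26, 26, 26: the constant sequence 26.
Track C = 4, 9, 16, 25, 36, 49: consecutive squares n² from n = 2.
The 25th slot belongs to track A; its 9th term is 31.

31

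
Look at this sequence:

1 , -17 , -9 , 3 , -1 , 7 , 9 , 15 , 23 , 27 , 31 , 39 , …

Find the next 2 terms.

The slot pattern repeats as ABB (period 3), so there are 2 interleaved tracks.
Subsequence A: 1, 3, 9, 27. Powers of 3.
Subsequence B: -17, -9, -1, 7, 15, 23, 31, 39. Adding 8 each time.
Position 13 falls in subsequence A as its term 5, giving 81.
Position 14 falls in subsequence B as its term 9, giving 47.

81, 47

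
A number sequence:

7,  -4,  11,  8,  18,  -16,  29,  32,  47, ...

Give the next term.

-64

Positions 1, 3, 5, … form one subsequence and positions 2, 4, 6, … form another.
Track A: 7, 11, 18, 29, 47. A Fibonacci-like recurrence a_n = a_{n-1} + a_{n-2}.
Track B: -4, 8, -16, 32. A geometric progression (common ratio -2).
Position 10 → track B, term 5 = -64.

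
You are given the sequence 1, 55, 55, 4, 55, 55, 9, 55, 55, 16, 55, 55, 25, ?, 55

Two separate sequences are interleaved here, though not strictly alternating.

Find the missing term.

Positions follow the repeating pattern ABB; grouping by letter gives 2 tracks.
Track A is 1, 4, 9, 16, 25, which is perfect squares starting at 1².
Track B is 55, 55, 55, 55, 55, 55, 55, 55, ?, 55, which is the constant sequence 55.
So the missing entry in track B is 55.

55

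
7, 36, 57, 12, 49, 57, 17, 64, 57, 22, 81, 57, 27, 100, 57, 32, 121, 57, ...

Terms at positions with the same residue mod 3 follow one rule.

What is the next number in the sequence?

Split by position mod 3 into 3 tracks.
Track A = 7, 12, 17, 22, 27, 32: adding 5 each time.
Track B = 36, 49, 64, 81, 100, 121: consecutive squares n² from n = 6.
Track C = 57, 57, 57, 57, 57, 57: always 57.
Term 19 comes from track A (its 7th entry): 37.

37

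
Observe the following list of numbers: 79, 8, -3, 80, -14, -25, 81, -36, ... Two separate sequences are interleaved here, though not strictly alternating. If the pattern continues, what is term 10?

82

The slot pattern repeats as ABB (period 3), so there are 2 interleaved tracks.
Track A: 79, 80, 81. Arithmetic, step +1.
Track B: 8, -3, -14, -25, -36. Arithmetic, step −11.
Term 10 comes from track A (its 4th entry): 82.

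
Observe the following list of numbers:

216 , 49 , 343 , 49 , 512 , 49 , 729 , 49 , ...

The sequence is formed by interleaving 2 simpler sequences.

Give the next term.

Odd-indexed and even-indexed terms follow separate rules.
Stream A = 216, 343, 512, 729: perfect cubes starting at 6³.
Stream B = 49, 49, 49, 49: always 49.
Position 9 → stream A, term 5 = 1000.

1000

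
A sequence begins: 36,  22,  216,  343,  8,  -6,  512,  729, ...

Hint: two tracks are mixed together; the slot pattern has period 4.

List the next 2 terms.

-20, -34

The slot pattern repeats as AABB (period 4), so there are 2 interleaved tracks.
Stream A = 36, 22, 8, -6: linear: a_n = 50 − 14·n.
Stream B = 216, 343, 512, 729: perfect cubes starting at 6³.
The 9th slot belongs to stream A; its 5th term is -20.
Position 10 → stream A, term 6 = -34.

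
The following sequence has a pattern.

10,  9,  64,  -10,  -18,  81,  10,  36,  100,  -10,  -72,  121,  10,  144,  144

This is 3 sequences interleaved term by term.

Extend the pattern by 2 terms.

-10, -288

Split by position mod 3: positions 1, 4, 7, … form one track, and each other residue class forms its own.
Subsequence A: 10, -10, 10, -10, 10. Oscillating between 10 and -10.
Subsequence B: 9, -18, 36, -72, 144. Multiplying by -2 each time.
Subsequence C: 64, 81, 100, 121, 144. Perfect squares starting at 8².
Position 16 → subsequence A, term 6 = -10.
Term 17 comes from subsequence B (its 6th entry): -288.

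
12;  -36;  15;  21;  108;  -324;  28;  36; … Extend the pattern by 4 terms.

972, -2916, 45, 55

Positions follow the repeating pattern AABB; grouping by letter gives 2 tracks.
Track A = 12, -36, 108, -324: a geometric progression (common ratio -3).
Track B = 15, 21, 28, 36: triangular numbers starting at T_5.
Position 9 falls in track A as its term 5, giving 972.
Position 10 falls in track A as its term 6, giving -2916.
The 11th slot belongs to track B; its 5th term is 45.
Position 12 → track B, term 6 = 55.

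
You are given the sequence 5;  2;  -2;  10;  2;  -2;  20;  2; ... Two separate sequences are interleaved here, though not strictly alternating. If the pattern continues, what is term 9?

-2

Positions follow the repeating pattern ABB; grouping by letter gives 2 tracks.
Subsequence A: 5, 10, 20. Geometric with ratio 2.
Subsequence B: 2, -2, 2, -2, 2. The oscillation 2·(−1)^(n+1).
Position 9 → subsequence B, term 6 = -2.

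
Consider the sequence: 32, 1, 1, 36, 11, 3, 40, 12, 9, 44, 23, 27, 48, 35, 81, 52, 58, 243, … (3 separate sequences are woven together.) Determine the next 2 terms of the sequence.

Split by position mod 3 into 3 tracks.
Track A = 32, 36, 40, 44, 48, 52: linear: a_n = 28 + 4·n.
Track B = 1, 11, 12, 23, 35, 58: Fibonacci-style (each term is the sum of the two before it).
Track C = 1, 3, 9, 27, 81, 243: powers of 3.
Position 19 falls in track A as its term 7, giving 56.
Term 20 comes from track B (its 7th entry): 93.

56, 93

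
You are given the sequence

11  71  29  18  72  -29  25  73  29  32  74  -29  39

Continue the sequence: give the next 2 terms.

The terms cycle through 3 interleaved subsequences.
Track A is 11, 18, 25, 32, 39, which is linear: a_n = 4 + 7·n.
Track B is 71, 72, 73, 74, which is arithmetic with common difference +1.
Track C is 29, -29, 29, -29, which is the oscillation 29·(−1)^(n+1).
Term 14 comes from track B (its 5th entry): 75.
Position 15 falls in track C as its term 5, giving 29.

75, 29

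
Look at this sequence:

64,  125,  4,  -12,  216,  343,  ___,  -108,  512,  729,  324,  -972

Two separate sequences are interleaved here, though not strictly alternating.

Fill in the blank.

36

The slot pattern repeats as AABB (period 4), so there are 2 interleaved tracks.
Stream A is 64, 125, 216, 343, 512, 729, which is perfect cubes starting at 4³.
Stream B is 4, -12, ?, -108, 324, -972, which is geometric, ×-3 each step.
Stream B's pattern makes the blank 36.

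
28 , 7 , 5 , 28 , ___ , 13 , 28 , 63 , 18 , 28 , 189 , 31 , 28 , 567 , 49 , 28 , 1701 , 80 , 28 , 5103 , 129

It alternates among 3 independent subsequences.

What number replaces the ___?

21

Read the sequence 3 terms at a time; column i is its own pattern.
Track A: 28, 28, 28, 28, 28, 28, 28 (always 28).
Track B: 7, ?, 63, 189, 567, 1701, 5103 (geometric, ×3 each step).
Track C: 5, 13, 18, 31, 49, 80, 129 (Fibonacci-style (each term is the sum of the two before it)).
So the missing entry in track B is 21.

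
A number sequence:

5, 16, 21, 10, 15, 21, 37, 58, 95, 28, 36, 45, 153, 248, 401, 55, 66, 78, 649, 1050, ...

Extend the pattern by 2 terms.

Reading positions in blocks of 6 reveals the pattern AAABBB — 2 tracks woven together.
Track A: 5, 16, 21, 37, 58, 95, 153, 248, 401, 649, 1050. Each term equals the sum of the previous two.
Track B: 10, 15, 21, 28, 36, 45, 55, 66, 78. Triangular numbers n(n+1)/2 for n = 4, 5, ….
Term 21 comes from track A (its 12th entry): 1699.
Position 22 → track B, term 10 = 91.

1699, 91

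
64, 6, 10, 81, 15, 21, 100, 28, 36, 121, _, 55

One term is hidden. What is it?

45

Reading positions in blocks of 3 reveals the pattern ABB — 2 tracks woven together.
Subsequence A is 64, 81, 100, 121, which is the squares 8², 9², 10², ….
Subsequence B is 6, 10, 15, 21, 28, 36, ?, 55, which is the triangular numbers T_3, T_4, ….
Filling subsequence B at index 7 by its rule yields 45.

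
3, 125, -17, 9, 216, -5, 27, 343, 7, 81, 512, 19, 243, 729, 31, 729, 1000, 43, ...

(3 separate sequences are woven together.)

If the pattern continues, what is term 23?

Split by position mod 3 into 3 tracks.
Track A: 3, 9, 27, 81, 243, 729 (geometric, ×3 each step).
Track B: 125, 216, 343, 512, 729, 1000 (the cubes 5³, 6³, 7³, …).
Track C: -17, -5, 7, 19, 31, 43 (arithmetic, step +12).
Position 23 falls in track B as its term 8, giving 1728.

1728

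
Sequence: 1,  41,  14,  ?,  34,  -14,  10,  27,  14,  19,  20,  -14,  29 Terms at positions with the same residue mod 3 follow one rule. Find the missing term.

9

Read the sequence 3 terms at a time; column i is its own pattern.
Stream A = 1, ?, 10, 19, 29: Fibonacci-style (each term is the sum of the two before it).
Stream B = 41, 34, 27, 20: linear: a_n = 48 − 7·n.
Stream C = 14, -14, 14, -14: the oscillation 14·(−1)^(n+1).
Stream A's pattern makes the blank 9.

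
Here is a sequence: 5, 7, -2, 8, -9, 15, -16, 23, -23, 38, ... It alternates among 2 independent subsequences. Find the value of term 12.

Taking every 2nd term gives 2 separate tracks.
Subsequence A = 5, -2, -9, -16, -23: linear: a_n = 12 − 7·n.
Subsequence B = 7, 8, 15, 23, 38: each term equals the sum of the previous two.
Position 12 → subsequence B, term 6 = 61.

61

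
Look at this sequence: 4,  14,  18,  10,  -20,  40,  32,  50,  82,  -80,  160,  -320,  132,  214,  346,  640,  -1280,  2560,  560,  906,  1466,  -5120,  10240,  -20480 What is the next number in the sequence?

2372

Reading positions in blocks of 6 reveals the pattern AAABBB — 2 tracks woven together.
Track A is 4, 14, 18, 32, 50, 82, 132, 214, 346, 560, 906, 1466, which is Fibonacci-style (each term is the sum of the two before it).
Track B is 10, -20, 40, -80, 160, -320, 640, -1280, 2560, -5120, 10240, -20480, which is a geometric progression (common ratio -2).
Term 25 comes from track A (its 13th entry): 2372.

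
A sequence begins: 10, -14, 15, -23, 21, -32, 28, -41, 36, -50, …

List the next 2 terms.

Taking every 2nd term gives 2 separate tracks.
Track A: 10, 15, 21, 28, 36 — the triangular numbers T_4, T_5, ….
Track B: -14, -23, -32, -41, -50 — linear: a_n = -5 − 9·n.
Position 11 → track A, term 6 = 45.
Term 12 comes from track B (its 6th entry): -59.

45, -59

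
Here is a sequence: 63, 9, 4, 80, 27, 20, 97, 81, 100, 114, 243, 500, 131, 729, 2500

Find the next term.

Taking every 3rd term gives 3 separate tracks.
Subsequence A: 63, 80, 97, 114, 131 — linear: a_n = 46 + 17·n.
Subsequence B: 9, 27, 81, 243, 729 — powers 3^2, 3^3, 3^4, ….
Subsequence C: 4, 20, 100, 500, 2500 — multiplying by 5 each time.
Position 16 falls in subsequence A as its term 6, giving 148.

148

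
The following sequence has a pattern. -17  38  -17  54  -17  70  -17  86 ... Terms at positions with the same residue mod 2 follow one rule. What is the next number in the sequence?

-17

Taking every 2nd term gives 2 separate tracks.
Track A: -17, -17, -17, -17. The constant sequence -17.
Track B: 38, 54, 70, 86. Adding 16 each time.
The 9th slot belongs to track A; its 5th term is -17.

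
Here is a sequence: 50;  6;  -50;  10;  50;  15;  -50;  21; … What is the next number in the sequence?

Positions 1, 3, 5, … form one subsequence and positions 2, 4, 6, … form another.
Track A = 50, -50, 50, -50: alternating ±50.
Track B = 6, 10, 15, 21: triangular numbers n(n+1)/2 for n = 3, 4, ….
Position 9 falls in track A as its term 5, giving 50.

50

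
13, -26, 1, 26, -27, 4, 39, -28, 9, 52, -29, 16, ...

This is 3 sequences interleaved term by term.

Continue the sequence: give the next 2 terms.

65, -30

Read the sequence 3 terms at a time; column i is its own pattern.
Stream A = 13, 26, 39, 52: arithmetic with common difference +13.
Stream B = -26, -27, -28, -29: subtracting 1 each time.
Stream C = 1, 4, 9, 16: perfect squares starting at 1².
Term 13 comes from stream A (its 5th entry): 65.
Term 14 comes from stream B (its 5th entry): -30.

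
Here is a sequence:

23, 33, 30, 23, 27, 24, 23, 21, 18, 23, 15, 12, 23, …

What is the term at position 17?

3

Positions follow the repeating pattern ABB; grouping by letter gives 2 tracks.
Track A is 23, 23, 23, 23, 23, which is constant 23.
Track B is 33, 30, 27, 24, 21, 18, 15, 12, which is arithmetic with common difference −3.
Term 17 comes from track B (its 11th entry): 3.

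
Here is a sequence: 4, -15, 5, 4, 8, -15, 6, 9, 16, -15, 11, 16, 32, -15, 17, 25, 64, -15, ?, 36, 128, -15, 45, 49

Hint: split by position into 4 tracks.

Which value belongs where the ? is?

28

Taking every 4th term gives 4 separate tracks.
Subsequence A is 4, 8, 16, 32, 64, 128, which is powers of 2.
Subsequence B is -15, -15, -15, -15, -15, -15, which is always -15.
Subsequence C is 5, 6, 11, 17, ?, 45, which is a Fibonacci-like recurrence a_n = a_{n-1} + a_{n-2}.
Subsequence D is 4, 9, 16, 25, 36, 49, which is perfect squares starting at 2².
So the missing entry in subsequence C is 28.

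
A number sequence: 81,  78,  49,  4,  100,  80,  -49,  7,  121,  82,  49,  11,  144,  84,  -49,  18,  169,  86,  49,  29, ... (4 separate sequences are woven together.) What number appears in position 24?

The terms cycle through 4 interleaved subsequences.
Track A: 81, 100, 121, 144, 169 (the squares 9², 10², 11², …).
Track B: 78, 80, 82, 84, 86 (adding 2 each time).
Track C: 49, -49, 49, -49, 49 (oscillating between 49 and -49).
Track D: 4, 7, 11, 18, 29 (each term equals the sum of the previous two).
The 24th slot belongs to track D; its 6th term is 47.

47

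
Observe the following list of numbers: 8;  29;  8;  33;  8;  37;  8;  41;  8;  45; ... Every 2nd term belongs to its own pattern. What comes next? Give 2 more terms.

8, 49

Positions 1, 3, 5, … form one subsequence and positions 2, 4, 6, … form another.
Track A is 8, 8, 8, 8, 8, which is the constant sequence 8.
Track B is 29, 33, 37, 41, 45, which is arithmetic with common difference +4.
Position 11 → track A, term 6 = 8.
The 12th slot belongs to track B; its 6th term is 49.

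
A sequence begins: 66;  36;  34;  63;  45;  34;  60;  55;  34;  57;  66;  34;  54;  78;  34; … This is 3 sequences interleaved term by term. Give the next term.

Taking every 3rd term gives 3 separate tracks.
Stream A: 66, 63, 60, 57, 54 — arithmetic, step −3.
Stream B: 36, 45, 55, 66, 78 — triangular numbers n(n+1)/2 for n = 8, 9, ….
Stream C: 34, 34, 34, 34, 34 — always 34.
Position 16 → stream A, term 6 = 51.

51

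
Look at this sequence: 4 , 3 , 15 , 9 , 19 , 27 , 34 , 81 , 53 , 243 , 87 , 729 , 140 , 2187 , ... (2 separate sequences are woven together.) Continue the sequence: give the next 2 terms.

Odd-indexed and even-indexed terms follow separate rules.
Track A: 4, 15, 19, 34, 53, 87, 140 (Fibonacci-style (each term is the sum of the two before it)).
Track B: 3, 9, 27, 81, 243, 729, 2187 (powers 3^1, 3^2, 3^3, …).
Position 15 → track A, term 8 = 227.
Position 16 falls in track B as its term 8, giving 6561.

227, 6561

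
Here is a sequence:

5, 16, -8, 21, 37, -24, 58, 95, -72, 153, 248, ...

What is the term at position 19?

Positions follow the repeating pattern AAB; grouping by letter gives 2 tracks.
Stream A: 5, 16, 21, 37, 58, 95, 153, 248 — Fibonacci-style (each term is the sum of the two before it).
Stream B: -8, -24, -72 — multiplying by 3 each time.
Position 19 → stream A, term 13 = 2749.

2749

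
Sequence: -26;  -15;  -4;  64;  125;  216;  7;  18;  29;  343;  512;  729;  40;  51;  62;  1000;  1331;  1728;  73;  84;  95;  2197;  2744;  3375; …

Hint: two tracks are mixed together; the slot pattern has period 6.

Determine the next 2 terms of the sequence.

106, 117

Reading positions in blocks of 6 reveals the pattern AAABBB — 2 tracks woven together.
Stream A: -26, -15, -4, 7, 18, 29, 40, 51, 62, 73, 84, 95. Arithmetic, step +11.
Stream B: 64, 125, 216, 343, 512, 729, 1000, 1331, 1728, 2197, 2744, 3375. The cubes 4³, 5³, 6³, ….
The 25th slot belongs to stream A; its 13th term is 106.
Term 26 comes from stream A (its 14th entry): 117.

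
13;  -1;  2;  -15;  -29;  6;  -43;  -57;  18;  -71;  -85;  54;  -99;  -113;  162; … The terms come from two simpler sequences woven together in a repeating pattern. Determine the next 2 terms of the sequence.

-127, -141

The slot pattern repeats as AAB (period 3), so there are 2 interleaved tracks.
Stream A: 13, -1, -15, -29, -43, -57, -71, -85, -99, -113 — linear: a_n = 27 − 14·n.
Stream B: 2, 6, 18, 54, 162 — geometric with ratio 3.
Position 16 → stream A, term 11 = -127.
Term 17 comes from stream A (its 12th entry): -141.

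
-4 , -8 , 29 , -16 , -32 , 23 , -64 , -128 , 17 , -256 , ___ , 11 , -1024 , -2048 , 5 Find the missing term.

The slot pattern repeats as AAB (period 3), so there are 2 interleaved tracks.
Track A is -4, -8, -16, -32, -64, -128, -256, ?, -1024, -2048, which is geometric, ×2 each step.
Track B is 29, 23, 17, 11, 5, which is arithmetic, step −6.
Filling track A at index 8 by its rule yields -512.

-512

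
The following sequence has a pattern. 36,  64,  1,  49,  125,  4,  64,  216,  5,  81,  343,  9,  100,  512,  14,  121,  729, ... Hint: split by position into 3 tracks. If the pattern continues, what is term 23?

The terms cycle through 3 interleaved subsequences.
Track A: 36, 49, 64, 81, 100, 121. Consecutive squares n² from n = 6.
Track B: 64, 125, 216, 343, 512, 729. Perfect cubes starting at 4³.
Track C: 1, 4, 5, 9, 14. Fibonacci-style (each term is the sum of the two before it).
Position 23 → track B, term 8 = 1331.

1331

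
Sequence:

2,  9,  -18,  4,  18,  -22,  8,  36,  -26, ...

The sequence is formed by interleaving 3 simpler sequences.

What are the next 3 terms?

The terms cycle through 3 interleaved subsequences.
Track A: 2, 4, 8 — successive powers of 2.
Track B: 9, 18, 36 — multiplying by 2 each time.
Track C: -18, -22, -26 — arithmetic with common difference −4.
Position 10 → track A, term 4 = 16.
Position 11 falls in track B as its term 4, giving 72.
Term 12 comes from track C (its 4th entry): -30.

16, 72, -30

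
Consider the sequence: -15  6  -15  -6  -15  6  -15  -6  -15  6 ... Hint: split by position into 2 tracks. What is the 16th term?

Taking every 2nd term gives 2 separate tracks.
Track A: -15, -15, -15, -15, -15 — always -15.
Track B: 6, -6, 6, -6, 6 — oscillating between 6 and -6.
Term 16 comes from track B (its 8th entry): -6.

-6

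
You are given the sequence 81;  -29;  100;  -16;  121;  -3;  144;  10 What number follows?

Positions 1, 3, 5, … form one subsequence and positions 2, 4, 6, … form another.
Track A is 81, 100, 121, 144, which is consecutive squares n² from n = 9.
Track B is -29, -16, -3, 10, which is linear: a_n = -42 + 13·n.
Position 9 falls in track A as its term 5, giving 169.

169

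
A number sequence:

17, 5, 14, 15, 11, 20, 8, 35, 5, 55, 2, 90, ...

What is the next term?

-1

Taking every 2nd term gives 2 separate tracks.
Subsequence A: 17, 14, 11, 8, 5, 2 — arithmetic, step −3.
Subsequence B: 5, 15, 20, 35, 55, 90 — each term equals the sum of the previous two.
Position 13 → subsequence A, term 7 = -1.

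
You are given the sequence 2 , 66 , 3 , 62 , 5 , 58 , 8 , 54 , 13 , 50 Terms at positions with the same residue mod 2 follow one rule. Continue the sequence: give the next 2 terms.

Odd-indexed and even-indexed terms follow separate rules.
Subsequence A is 2, 3, 5, 8, 13, which is a Fibonacci-like recurrence a_n = a_{n-1} + a_{n-2}.
Subsequence B is 66, 62, 58, 54, 50, which is linear: a_n = 70 − 4·n.
The 11th slot belongs to subsequence A; its 6th term is 21.
Position 12 falls in subsequence B as its term 6, giving 46.

21, 46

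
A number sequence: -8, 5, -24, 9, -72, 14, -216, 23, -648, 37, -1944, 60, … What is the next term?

Taking every 2nd term gives 2 separate tracks.
Track A: -8, -24, -72, -216, -648, -1944 (geometric, ×3 each step).
Track B: 5, 9, 14, 23, 37, 60 (each term equals the sum of the previous two).
Position 13 falls in track A as its term 7, giving -5832.

-5832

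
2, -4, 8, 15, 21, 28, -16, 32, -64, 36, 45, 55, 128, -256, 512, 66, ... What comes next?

Reading positions in blocks of 6 reveals the pattern AAABBB — 2 tracks woven together.
Stream A: 2, -4, 8, -16, 32, -64, 128, -256, 512 (geometric with ratio -2).
Stream B: 15, 21, 28, 36, 45, 55, 66 (the triangular numbers T_5, T_6, …).
The 17th slot belongs to stream B; its 8th term is 78.

78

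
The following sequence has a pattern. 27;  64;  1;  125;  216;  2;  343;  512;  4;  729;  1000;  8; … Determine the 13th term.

1331

Reading positions in blocks of 3 reveals the pattern AAB — 2 tracks woven together.
Subsequence A is 27, 64, 125, 216, 343, 512, 729, 1000, which is perfect cubes starting at 3³.
Subsequence B is 1, 2, 4, 8, which is successive powers of 2.
The 13th slot belongs to subsequence A; its 9th term is 1331.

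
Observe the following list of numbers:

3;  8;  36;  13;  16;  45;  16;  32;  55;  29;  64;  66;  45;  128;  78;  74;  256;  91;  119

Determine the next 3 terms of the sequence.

Split by position mod 3 into 3 tracks.
Subsequence A = 3, 13, 16, 29, 45, 74, 119: each term equals the sum of the previous two.
Subsequence B = 8, 16, 32, 64, 128, 256: multiplying by 2 each time.
Subsequence C = 36, 45, 55, 66, 78, 91: triangular numbers n(n+1)/2 for n = 8, 9, ….
Position 20 falls in subsequence B as its term 7, giving 512.
The 21st slot belongs to subsequence C; its 7th term is 105.
Position 22 → subsequence A, term 8 = 193.

512, 105, 193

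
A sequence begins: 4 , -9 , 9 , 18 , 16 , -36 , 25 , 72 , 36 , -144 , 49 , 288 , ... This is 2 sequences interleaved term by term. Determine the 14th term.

-576

Split by position mod 2 into 2 tracks.
Subsequence A: 4, 9, 16, 25, 36, 49. Perfect squares starting at 2².
Subsequence B: -9, 18, -36, 72, -144, 288. Geometric, ×-2 each step.
Position 14 falls in subsequence B as its term 7, giving -576.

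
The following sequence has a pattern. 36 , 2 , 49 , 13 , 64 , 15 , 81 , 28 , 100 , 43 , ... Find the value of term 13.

Positions 1, 3, 5, … form one subsequence and positions 2, 4, 6, … form another.
Stream A: 36, 49, 64, 81, 100 — consecutive squares n² from n = 6.
Stream B: 2, 13, 15, 28, 43 — Fibonacci-style (each term is the sum of the two before it).
Position 13 → stream A, term 7 = 144.

144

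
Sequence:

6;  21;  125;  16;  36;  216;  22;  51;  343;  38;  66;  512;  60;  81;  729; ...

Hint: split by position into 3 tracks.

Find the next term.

Taking every 3rd term gives 3 separate tracks.
Subsequence A: 6, 16, 22, 38, 60 — Fibonacci-style (each term is the sum of the two before it).
Subsequence B: 21, 36, 51, 66, 81 — linear: a_n = 6 + 15·n.
Subsequence C: 125, 216, 343, 512, 729 — the cubes 5³, 6³, 7³, ….
Position 16 falls in subsequence A as its term 6, giving 98.

98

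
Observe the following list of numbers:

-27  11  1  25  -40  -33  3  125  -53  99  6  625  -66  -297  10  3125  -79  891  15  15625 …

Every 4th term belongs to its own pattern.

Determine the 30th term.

The terms cycle through 4 interleaved subsequences.
Track A = -27, -40, -53, -66, -79: arithmetic with common difference −13.
Track B = 11, -33, 99, -297, 891: multiplying by -3 each time.
Track C = 1, 3, 6, 10, 15: the triangular numbers T_1, T_2, ….
Track D = 25, 125, 625, 3125, 15625: powers 5^2, 5^3, 5^4, ….
Position 30 → track B, term 8 = -24057.

-24057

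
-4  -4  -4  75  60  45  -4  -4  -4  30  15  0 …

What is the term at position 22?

-60

Reading positions in blocks of 6 reveals the pattern AAABBB — 2 tracks woven together.
Track A = -4, -4, -4, -4, -4, -4: the constant sequence -4.
Track B = 75, 60, 45, 30, 15, 0: arithmetic, step −15.
Position 22 falls in track B as its term 10, giving -60.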